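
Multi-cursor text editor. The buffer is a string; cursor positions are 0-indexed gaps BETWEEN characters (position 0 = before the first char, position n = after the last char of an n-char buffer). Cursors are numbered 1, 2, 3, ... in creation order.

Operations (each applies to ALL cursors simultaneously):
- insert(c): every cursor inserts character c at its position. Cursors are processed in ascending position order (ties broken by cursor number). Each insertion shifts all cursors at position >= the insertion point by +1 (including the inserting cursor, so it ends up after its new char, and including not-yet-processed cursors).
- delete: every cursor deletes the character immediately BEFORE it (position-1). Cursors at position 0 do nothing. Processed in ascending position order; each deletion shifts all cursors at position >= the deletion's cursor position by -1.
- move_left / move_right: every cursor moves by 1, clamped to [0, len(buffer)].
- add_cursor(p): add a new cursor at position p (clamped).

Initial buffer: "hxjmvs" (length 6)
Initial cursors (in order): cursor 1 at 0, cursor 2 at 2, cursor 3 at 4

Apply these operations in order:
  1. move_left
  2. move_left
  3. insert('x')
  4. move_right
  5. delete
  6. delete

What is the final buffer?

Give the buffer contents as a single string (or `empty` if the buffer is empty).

Answer: xmvs

Derivation:
After op 1 (move_left): buffer="hxjmvs" (len 6), cursors c1@0 c2@1 c3@3, authorship ......
After op 2 (move_left): buffer="hxjmvs" (len 6), cursors c1@0 c2@0 c3@2, authorship ......
After op 3 (insert('x')): buffer="xxhxxjmvs" (len 9), cursors c1@2 c2@2 c3@5, authorship 12..3....
After op 4 (move_right): buffer="xxhxxjmvs" (len 9), cursors c1@3 c2@3 c3@6, authorship 12..3....
After op 5 (delete): buffer="xxxmvs" (len 6), cursors c1@1 c2@1 c3@3, authorship 1.3...
After op 6 (delete): buffer="xmvs" (len 4), cursors c1@0 c2@0 c3@1, authorship ....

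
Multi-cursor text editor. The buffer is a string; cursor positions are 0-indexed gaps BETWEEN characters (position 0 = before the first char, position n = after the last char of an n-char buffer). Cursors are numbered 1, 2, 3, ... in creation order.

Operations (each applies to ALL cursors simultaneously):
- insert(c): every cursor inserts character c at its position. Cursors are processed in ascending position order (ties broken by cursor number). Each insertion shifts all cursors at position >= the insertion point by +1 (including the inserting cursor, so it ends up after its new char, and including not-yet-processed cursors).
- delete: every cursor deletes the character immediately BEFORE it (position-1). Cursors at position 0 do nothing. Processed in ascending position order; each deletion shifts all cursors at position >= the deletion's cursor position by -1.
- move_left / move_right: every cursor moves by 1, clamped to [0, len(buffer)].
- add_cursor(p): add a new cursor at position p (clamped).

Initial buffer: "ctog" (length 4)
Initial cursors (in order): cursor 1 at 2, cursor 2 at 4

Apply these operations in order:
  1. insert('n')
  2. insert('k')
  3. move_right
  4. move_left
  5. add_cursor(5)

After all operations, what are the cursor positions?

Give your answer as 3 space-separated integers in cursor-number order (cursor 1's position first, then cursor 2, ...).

After op 1 (insert('n')): buffer="ctnogn" (len 6), cursors c1@3 c2@6, authorship ..1..2
After op 2 (insert('k')): buffer="ctnkognk" (len 8), cursors c1@4 c2@8, authorship ..11..22
After op 3 (move_right): buffer="ctnkognk" (len 8), cursors c1@5 c2@8, authorship ..11..22
After op 4 (move_left): buffer="ctnkognk" (len 8), cursors c1@4 c2@7, authorship ..11..22
After op 5 (add_cursor(5)): buffer="ctnkognk" (len 8), cursors c1@4 c3@5 c2@7, authorship ..11..22

Answer: 4 7 5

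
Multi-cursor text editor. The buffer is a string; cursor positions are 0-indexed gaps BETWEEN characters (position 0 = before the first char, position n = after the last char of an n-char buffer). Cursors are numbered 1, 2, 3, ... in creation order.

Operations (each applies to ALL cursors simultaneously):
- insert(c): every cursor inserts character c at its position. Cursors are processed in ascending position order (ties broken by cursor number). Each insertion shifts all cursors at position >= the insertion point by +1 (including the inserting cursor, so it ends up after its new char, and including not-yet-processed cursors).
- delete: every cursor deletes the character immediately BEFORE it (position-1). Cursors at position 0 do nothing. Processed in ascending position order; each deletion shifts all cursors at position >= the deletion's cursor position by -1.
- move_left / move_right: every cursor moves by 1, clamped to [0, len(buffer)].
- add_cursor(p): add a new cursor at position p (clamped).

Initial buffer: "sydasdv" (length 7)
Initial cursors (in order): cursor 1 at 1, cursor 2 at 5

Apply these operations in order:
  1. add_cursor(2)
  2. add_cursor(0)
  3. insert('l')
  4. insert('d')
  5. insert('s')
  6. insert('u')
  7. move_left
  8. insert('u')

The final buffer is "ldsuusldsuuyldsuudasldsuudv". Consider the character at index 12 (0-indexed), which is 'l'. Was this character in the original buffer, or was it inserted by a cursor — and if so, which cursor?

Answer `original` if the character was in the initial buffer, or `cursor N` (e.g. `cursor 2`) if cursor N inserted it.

Answer: cursor 3

Derivation:
After op 1 (add_cursor(2)): buffer="sydasdv" (len 7), cursors c1@1 c3@2 c2@5, authorship .......
After op 2 (add_cursor(0)): buffer="sydasdv" (len 7), cursors c4@0 c1@1 c3@2 c2@5, authorship .......
After op 3 (insert('l')): buffer="lslyldasldv" (len 11), cursors c4@1 c1@3 c3@5 c2@9, authorship 4.1.3...2..
After op 4 (insert('d')): buffer="ldsldylddaslddv" (len 15), cursors c4@2 c1@5 c3@8 c2@13, authorship 44.11.33...22..
After op 5 (insert('s')): buffer="ldssldsyldsdasldsdv" (len 19), cursors c4@3 c1@7 c3@11 c2@17, authorship 444.111.333...222..
After op 6 (insert('u')): buffer="ldsusldsuyldsudasldsudv" (len 23), cursors c4@4 c1@9 c3@14 c2@21, authorship 4444.1111.3333...2222..
After op 7 (move_left): buffer="ldsusldsuyldsudasldsudv" (len 23), cursors c4@3 c1@8 c3@13 c2@20, authorship 4444.1111.3333...2222..
After op 8 (insert('u')): buffer="ldsuusldsuuyldsuudasldsuudv" (len 27), cursors c4@4 c1@10 c3@16 c2@24, authorship 44444.11111.33333...22222..
Authorship (.=original, N=cursor N): 4 4 4 4 4 . 1 1 1 1 1 . 3 3 3 3 3 . . . 2 2 2 2 2 . .
Index 12: author = 3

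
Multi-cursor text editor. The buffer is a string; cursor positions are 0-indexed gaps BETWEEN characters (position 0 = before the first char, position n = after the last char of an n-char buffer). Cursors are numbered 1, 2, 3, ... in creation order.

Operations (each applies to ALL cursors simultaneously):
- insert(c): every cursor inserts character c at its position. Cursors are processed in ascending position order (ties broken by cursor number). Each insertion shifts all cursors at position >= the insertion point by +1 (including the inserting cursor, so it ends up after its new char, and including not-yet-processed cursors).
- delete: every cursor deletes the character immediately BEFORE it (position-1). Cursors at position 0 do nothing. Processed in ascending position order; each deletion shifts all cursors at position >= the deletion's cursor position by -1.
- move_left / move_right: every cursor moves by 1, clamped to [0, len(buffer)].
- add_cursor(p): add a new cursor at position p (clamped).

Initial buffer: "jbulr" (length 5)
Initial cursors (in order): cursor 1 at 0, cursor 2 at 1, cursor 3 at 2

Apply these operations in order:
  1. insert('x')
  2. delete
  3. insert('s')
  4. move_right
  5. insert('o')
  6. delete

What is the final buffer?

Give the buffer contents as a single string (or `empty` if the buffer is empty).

Answer: sjsbsulr

Derivation:
After op 1 (insert('x')): buffer="xjxbxulr" (len 8), cursors c1@1 c2@3 c3@5, authorship 1.2.3...
After op 2 (delete): buffer="jbulr" (len 5), cursors c1@0 c2@1 c3@2, authorship .....
After op 3 (insert('s')): buffer="sjsbsulr" (len 8), cursors c1@1 c2@3 c3@5, authorship 1.2.3...
After op 4 (move_right): buffer="sjsbsulr" (len 8), cursors c1@2 c2@4 c3@6, authorship 1.2.3...
After op 5 (insert('o')): buffer="sjosbosuolr" (len 11), cursors c1@3 c2@6 c3@9, authorship 1.12.23.3..
After op 6 (delete): buffer="sjsbsulr" (len 8), cursors c1@2 c2@4 c3@6, authorship 1.2.3...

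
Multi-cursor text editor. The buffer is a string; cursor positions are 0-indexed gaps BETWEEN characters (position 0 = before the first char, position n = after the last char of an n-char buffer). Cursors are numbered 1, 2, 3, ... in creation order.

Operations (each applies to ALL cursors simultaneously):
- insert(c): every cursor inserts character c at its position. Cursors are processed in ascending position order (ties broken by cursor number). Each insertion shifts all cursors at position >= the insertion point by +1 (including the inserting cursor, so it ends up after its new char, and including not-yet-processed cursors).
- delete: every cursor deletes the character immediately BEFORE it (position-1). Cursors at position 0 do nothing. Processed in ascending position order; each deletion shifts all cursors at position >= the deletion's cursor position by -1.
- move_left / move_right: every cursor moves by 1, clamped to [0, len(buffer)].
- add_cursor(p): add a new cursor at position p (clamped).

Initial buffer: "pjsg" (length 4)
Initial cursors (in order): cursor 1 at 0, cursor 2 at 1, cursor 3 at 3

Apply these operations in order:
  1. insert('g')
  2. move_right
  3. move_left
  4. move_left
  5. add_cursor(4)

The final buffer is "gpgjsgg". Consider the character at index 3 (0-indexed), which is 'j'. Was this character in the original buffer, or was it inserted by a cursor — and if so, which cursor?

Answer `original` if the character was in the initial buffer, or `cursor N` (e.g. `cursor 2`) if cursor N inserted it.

After op 1 (insert('g')): buffer="gpgjsgg" (len 7), cursors c1@1 c2@3 c3@6, authorship 1.2..3.
After op 2 (move_right): buffer="gpgjsgg" (len 7), cursors c1@2 c2@4 c3@7, authorship 1.2..3.
After op 3 (move_left): buffer="gpgjsgg" (len 7), cursors c1@1 c2@3 c3@6, authorship 1.2..3.
After op 4 (move_left): buffer="gpgjsgg" (len 7), cursors c1@0 c2@2 c3@5, authorship 1.2..3.
After op 5 (add_cursor(4)): buffer="gpgjsgg" (len 7), cursors c1@0 c2@2 c4@4 c3@5, authorship 1.2..3.
Authorship (.=original, N=cursor N): 1 . 2 . . 3 .
Index 3: author = original

Answer: original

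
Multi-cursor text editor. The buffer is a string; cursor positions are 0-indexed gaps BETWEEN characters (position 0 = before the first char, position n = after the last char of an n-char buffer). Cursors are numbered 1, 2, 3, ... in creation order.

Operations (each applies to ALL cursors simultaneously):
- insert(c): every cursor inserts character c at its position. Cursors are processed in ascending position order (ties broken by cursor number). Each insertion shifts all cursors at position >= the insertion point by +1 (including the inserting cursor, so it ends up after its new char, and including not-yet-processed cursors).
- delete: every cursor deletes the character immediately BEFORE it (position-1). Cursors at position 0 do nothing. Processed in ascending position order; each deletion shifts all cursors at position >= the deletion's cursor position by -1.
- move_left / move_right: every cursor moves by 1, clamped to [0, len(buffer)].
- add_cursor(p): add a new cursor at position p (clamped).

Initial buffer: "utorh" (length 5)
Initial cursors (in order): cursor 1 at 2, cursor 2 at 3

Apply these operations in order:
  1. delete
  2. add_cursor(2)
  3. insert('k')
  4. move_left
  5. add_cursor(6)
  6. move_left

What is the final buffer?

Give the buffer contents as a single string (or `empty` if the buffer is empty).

Answer: ukkrkh

Derivation:
After op 1 (delete): buffer="urh" (len 3), cursors c1@1 c2@1, authorship ...
After op 2 (add_cursor(2)): buffer="urh" (len 3), cursors c1@1 c2@1 c3@2, authorship ...
After op 3 (insert('k')): buffer="ukkrkh" (len 6), cursors c1@3 c2@3 c3@5, authorship .12.3.
After op 4 (move_left): buffer="ukkrkh" (len 6), cursors c1@2 c2@2 c3@4, authorship .12.3.
After op 5 (add_cursor(6)): buffer="ukkrkh" (len 6), cursors c1@2 c2@2 c3@4 c4@6, authorship .12.3.
After op 6 (move_left): buffer="ukkrkh" (len 6), cursors c1@1 c2@1 c3@3 c4@5, authorship .12.3.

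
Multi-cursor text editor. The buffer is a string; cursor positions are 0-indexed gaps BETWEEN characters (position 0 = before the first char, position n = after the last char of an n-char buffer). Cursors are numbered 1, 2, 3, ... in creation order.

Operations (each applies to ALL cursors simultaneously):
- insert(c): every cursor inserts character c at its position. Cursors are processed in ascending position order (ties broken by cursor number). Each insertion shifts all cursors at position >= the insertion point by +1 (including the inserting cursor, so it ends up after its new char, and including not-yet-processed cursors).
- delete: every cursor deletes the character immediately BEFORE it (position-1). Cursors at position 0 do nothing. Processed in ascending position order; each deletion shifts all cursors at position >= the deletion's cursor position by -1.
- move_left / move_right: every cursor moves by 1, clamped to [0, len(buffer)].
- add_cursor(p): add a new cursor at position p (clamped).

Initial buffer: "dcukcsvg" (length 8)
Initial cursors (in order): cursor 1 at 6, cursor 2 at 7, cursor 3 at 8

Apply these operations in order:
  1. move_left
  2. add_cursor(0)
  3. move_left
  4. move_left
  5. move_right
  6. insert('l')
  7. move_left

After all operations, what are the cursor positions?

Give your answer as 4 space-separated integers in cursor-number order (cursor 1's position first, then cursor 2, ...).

Answer: 5 7 9 1

Derivation:
After op 1 (move_left): buffer="dcukcsvg" (len 8), cursors c1@5 c2@6 c3@7, authorship ........
After op 2 (add_cursor(0)): buffer="dcukcsvg" (len 8), cursors c4@0 c1@5 c2@6 c3@7, authorship ........
After op 3 (move_left): buffer="dcukcsvg" (len 8), cursors c4@0 c1@4 c2@5 c3@6, authorship ........
After op 4 (move_left): buffer="dcukcsvg" (len 8), cursors c4@0 c1@3 c2@4 c3@5, authorship ........
After op 5 (move_right): buffer="dcukcsvg" (len 8), cursors c4@1 c1@4 c2@5 c3@6, authorship ........
After op 6 (insert('l')): buffer="dlcuklclslvg" (len 12), cursors c4@2 c1@6 c2@8 c3@10, authorship .4...1.2.3..
After op 7 (move_left): buffer="dlcuklclslvg" (len 12), cursors c4@1 c1@5 c2@7 c3@9, authorship .4...1.2.3..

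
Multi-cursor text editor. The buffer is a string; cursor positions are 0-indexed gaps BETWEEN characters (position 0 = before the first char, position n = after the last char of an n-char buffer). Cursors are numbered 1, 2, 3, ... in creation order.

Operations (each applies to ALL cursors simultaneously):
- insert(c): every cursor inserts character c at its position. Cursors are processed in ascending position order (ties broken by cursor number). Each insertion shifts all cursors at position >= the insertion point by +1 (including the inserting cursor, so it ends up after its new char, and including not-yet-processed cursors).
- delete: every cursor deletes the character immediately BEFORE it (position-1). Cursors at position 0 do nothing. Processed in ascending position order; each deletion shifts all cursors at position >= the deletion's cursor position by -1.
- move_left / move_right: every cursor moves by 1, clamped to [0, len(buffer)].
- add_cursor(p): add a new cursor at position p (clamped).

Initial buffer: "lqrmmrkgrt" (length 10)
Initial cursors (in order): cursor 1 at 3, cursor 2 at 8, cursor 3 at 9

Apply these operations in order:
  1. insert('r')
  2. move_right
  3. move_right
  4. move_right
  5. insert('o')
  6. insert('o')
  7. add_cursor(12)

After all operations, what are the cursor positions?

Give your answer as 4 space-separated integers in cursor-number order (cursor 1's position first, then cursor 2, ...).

After op 1 (insert('r')): buffer="lqrrmmrkgrrrt" (len 13), cursors c1@4 c2@10 c3@12, authorship ...1.....2.3.
After op 2 (move_right): buffer="lqrrmmrkgrrrt" (len 13), cursors c1@5 c2@11 c3@13, authorship ...1.....2.3.
After op 3 (move_right): buffer="lqrrmmrkgrrrt" (len 13), cursors c1@6 c2@12 c3@13, authorship ...1.....2.3.
After op 4 (move_right): buffer="lqrrmmrkgrrrt" (len 13), cursors c1@7 c2@13 c3@13, authorship ...1.....2.3.
After op 5 (insert('o')): buffer="lqrrmmrokgrrrtoo" (len 16), cursors c1@8 c2@16 c3@16, authorship ...1...1..2.3.23
After op 6 (insert('o')): buffer="lqrrmmrookgrrrtoooo" (len 19), cursors c1@9 c2@19 c3@19, authorship ...1...11..2.3.2323
After op 7 (add_cursor(12)): buffer="lqrrmmrookgrrrtoooo" (len 19), cursors c1@9 c4@12 c2@19 c3@19, authorship ...1...11..2.3.2323

Answer: 9 19 19 12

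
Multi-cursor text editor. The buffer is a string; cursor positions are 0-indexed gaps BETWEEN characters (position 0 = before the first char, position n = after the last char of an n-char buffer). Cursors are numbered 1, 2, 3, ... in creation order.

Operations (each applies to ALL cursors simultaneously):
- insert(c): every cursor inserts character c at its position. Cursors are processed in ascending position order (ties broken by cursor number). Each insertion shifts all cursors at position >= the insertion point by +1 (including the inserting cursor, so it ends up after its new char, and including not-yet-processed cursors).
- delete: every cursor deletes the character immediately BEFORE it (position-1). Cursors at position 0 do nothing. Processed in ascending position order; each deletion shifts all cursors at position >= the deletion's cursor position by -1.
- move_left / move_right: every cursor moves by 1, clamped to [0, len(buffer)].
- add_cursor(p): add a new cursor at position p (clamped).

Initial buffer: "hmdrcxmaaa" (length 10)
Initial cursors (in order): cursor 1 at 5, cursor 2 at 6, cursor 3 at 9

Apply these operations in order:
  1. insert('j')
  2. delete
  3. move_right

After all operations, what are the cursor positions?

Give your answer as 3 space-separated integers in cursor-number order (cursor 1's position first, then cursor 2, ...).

Answer: 6 7 10

Derivation:
After op 1 (insert('j')): buffer="hmdrcjxjmaaja" (len 13), cursors c1@6 c2@8 c3@12, authorship .....1.2...3.
After op 2 (delete): buffer="hmdrcxmaaa" (len 10), cursors c1@5 c2@6 c3@9, authorship ..........
After op 3 (move_right): buffer="hmdrcxmaaa" (len 10), cursors c1@6 c2@7 c3@10, authorship ..........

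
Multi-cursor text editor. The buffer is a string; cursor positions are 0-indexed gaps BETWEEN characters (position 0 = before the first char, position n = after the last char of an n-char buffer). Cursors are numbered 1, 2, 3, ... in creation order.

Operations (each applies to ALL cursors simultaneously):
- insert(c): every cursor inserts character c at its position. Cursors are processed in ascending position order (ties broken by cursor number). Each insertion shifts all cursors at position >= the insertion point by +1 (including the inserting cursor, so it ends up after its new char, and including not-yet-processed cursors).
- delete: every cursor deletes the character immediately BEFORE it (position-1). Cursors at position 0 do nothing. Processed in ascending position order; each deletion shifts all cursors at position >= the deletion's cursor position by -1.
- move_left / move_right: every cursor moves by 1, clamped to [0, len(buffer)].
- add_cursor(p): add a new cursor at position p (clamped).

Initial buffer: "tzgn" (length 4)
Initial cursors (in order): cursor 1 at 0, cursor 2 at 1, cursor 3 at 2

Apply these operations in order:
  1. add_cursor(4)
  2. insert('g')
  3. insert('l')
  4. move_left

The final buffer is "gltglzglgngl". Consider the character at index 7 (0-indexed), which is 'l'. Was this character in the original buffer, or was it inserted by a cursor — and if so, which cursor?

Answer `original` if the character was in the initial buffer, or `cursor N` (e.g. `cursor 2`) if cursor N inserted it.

Answer: cursor 3

Derivation:
After op 1 (add_cursor(4)): buffer="tzgn" (len 4), cursors c1@0 c2@1 c3@2 c4@4, authorship ....
After op 2 (insert('g')): buffer="gtgzggng" (len 8), cursors c1@1 c2@3 c3@5 c4@8, authorship 1.2.3..4
After op 3 (insert('l')): buffer="gltglzglgngl" (len 12), cursors c1@2 c2@5 c3@8 c4@12, authorship 11.22.33..44
After op 4 (move_left): buffer="gltglzglgngl" (len 12), cursors c1@1 c2@4 c3@7 c4@11, authorship 11.22.33..44
Authorship (.=original, N=cursor N): 1 1 . 2 2 . 3 3 . . 4 4
Index 7: author = 3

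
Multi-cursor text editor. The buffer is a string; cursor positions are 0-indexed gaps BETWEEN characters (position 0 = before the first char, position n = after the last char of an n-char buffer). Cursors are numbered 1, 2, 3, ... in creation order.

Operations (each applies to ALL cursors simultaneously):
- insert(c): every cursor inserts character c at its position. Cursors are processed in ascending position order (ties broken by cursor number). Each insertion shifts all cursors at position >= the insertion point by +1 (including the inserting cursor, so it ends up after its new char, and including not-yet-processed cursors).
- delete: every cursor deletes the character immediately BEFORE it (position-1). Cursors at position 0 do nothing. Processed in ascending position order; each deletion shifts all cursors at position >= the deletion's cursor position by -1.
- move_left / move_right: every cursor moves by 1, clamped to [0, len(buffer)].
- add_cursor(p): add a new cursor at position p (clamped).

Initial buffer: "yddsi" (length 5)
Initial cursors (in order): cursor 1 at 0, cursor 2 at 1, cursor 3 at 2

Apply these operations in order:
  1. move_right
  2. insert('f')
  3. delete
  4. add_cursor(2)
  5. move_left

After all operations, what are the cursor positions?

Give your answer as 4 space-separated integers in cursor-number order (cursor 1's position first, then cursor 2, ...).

Answer: 0 1 2 1

Derivation:
After op 1 (move_right): buffer="yddsi" (len 5), cursors c1@1 c2@2 c3@3, authorship .....
After op 2 (insert('f')): buffer="yfdfdfsi" (len 8), cursors c1@2 c2@4 c3@6, authorship .1.2.3..
After op 3 (delete): buffer="yddsi" (len 5), cursors c1@1 c2@2 c3@3, authorship .....
After op 4 (add_cursor(2)): buffer="yddsi" (len 5), cursors c1@1 c2@2 c4@2 c3@3, authorship .....
After op 5 (move_left): buffer="yddsi" (len 5), cursors c1@0 c2@1 c4@1 c3@2, authorship .....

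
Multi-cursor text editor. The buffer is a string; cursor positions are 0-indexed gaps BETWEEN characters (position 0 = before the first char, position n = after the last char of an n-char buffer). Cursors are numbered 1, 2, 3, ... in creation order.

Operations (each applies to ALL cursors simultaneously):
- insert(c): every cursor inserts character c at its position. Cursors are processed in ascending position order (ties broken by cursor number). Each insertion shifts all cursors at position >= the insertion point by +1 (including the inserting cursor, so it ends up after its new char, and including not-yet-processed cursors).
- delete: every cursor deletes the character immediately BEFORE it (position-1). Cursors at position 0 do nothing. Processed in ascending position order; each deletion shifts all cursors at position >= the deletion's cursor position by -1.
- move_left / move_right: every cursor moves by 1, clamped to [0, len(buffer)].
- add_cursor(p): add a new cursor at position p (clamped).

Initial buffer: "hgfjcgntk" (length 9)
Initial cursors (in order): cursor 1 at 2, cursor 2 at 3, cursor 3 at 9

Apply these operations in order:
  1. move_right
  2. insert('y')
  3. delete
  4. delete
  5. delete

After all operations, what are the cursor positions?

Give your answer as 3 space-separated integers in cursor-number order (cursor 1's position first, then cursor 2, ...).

After op 1 (move_right): buffer="hgfjcgntk" (len 9), cursors c1@3 c2@4 c3@9, authorship .........
After op 2 (insert('y')): buffer="hgfyjycgntky" (len 12), cursors c1@4 c2@6 c3@12, authorship ...1.2.....3
After op 3 (delete): buffer="hgfjcgntk" (len 9), cursors c1@3 c2@4 c3@9, authorship .........
After op 4 (delete): buffer="hgcgnt" (len 6), cursors c1@2 c2@2 c3@6, authorship ......
After op 5 (delete): buffer="cgn" (len 3), cursors c1@0 c2@0 c3@3, authorship ...

Answer: 0 0 3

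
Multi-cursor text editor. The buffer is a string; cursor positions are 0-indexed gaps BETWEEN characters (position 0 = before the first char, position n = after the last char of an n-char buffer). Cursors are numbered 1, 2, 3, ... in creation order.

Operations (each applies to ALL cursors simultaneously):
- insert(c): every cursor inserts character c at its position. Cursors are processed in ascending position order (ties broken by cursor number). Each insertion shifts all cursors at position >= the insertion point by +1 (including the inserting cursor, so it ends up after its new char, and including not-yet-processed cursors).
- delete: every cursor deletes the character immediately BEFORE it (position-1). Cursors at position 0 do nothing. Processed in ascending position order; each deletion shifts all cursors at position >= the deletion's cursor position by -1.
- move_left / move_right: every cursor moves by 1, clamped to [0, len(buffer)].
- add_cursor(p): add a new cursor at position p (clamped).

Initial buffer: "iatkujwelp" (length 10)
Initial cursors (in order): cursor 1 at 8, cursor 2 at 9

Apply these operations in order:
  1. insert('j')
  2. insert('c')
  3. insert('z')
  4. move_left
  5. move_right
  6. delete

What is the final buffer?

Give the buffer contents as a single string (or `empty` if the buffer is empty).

After op 1 (insert('j')): buffer="iatkujwejljp" (len 12), cursors c1@9 c2@11, authorship ........1.2.
After op 2 (insert('c')): buffer="iatkujwejcljcp" (len 14), cursors c1@10 c2@13, authorship ........11.22.
After op 3 (insert('z')): buffer="iatkujwejczljczp" (len 16), cursors c1@11 c2@15, authorship ........111.222.
After op 4 (move_left): buffer="iatkujwejczljczp" (len 16), cursors c1@10 c2@14, authorship ........111.222.
After op 5 (move_right): buffer="iatkujwejczljczp" (len 16), cursors c1@11 c2@15, authorship ........111.222.
After op 6 (delete): buffer="iatkujwejcljcp" (len 14), cursors c1@10 c2@13, authorship ........11.22.

Answer: iatkujwejcljcp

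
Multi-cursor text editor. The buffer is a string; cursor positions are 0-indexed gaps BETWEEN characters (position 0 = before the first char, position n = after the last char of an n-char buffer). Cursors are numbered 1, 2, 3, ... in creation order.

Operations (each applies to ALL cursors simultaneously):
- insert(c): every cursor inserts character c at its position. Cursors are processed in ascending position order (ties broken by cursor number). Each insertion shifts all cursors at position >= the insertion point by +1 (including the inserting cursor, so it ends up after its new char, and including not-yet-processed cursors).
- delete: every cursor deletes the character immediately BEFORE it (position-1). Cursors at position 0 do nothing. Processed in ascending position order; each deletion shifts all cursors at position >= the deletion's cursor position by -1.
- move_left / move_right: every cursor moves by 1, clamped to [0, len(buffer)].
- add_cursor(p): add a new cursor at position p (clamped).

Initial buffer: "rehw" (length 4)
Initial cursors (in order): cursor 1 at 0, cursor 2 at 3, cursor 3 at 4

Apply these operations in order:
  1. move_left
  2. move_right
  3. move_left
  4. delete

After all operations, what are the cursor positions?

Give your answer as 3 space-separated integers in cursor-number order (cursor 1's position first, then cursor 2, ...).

After op 1 (move_left): buffer="rehw" (len 4), cursors c1@0 c2@2 c3@3, authorship ....
After op 2 (move_right): buffer="rehw" (len 4), cursors c1@1 c2@3 c3@4, authorship ....
After op 3 (move_left): buffer="rehw" (len 4), cursors c1@0 c2@2 c3@3, authorship ....
After op 4 (delete): buffer="rw" (len 2), cursors c1@0 c2@1 c3@1, authorship ..

Answer: 0 1 1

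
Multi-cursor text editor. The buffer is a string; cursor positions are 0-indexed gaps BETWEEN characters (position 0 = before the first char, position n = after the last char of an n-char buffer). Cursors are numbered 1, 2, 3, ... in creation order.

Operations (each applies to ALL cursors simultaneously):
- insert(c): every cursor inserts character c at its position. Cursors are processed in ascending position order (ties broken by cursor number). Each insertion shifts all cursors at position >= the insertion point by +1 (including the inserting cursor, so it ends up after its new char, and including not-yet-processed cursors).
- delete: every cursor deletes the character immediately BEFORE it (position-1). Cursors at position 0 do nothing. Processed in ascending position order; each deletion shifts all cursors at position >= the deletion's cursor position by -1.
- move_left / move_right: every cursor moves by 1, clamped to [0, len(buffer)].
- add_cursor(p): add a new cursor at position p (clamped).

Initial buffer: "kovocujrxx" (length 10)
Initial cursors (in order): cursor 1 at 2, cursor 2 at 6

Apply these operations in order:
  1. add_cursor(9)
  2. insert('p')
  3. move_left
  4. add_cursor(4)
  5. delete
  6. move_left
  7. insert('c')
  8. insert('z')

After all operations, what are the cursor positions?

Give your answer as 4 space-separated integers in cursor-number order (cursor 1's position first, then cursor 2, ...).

Answer: 2 9 14 5

Derivation:
After op 1 (add_cursor(9)): buffer="kovocujrxx" (len 10), cursors c1@2 c2@6 c3@9, authorship ..........
After op 2 (insert('p')): buffer="kopvocupjrxpx" (len 13), cursors c1@3 c2@8 c3@12, authorship ..1....2...3.
After op 3 (move_left): buffer="kopvocupjrxpx" (len 13), cursors c1@2 c2@7 c3@11, authorship ..1....2...3.
After op 4 (add_cursor(4)): buffer="kopvocupjrxpx" (len 13), cursors c1@2 c4@4 c2@7 c3@11, authorship ..1....2...3.
After op 5 (delete): buffer="kpocpjrpx" (len 9), cursors c1@1 c4@2 c2@4 c3@7, authorship .1..2..3.
After op 6 (move_left): buffer="kpocpjrpx" (len 9), cursors c1@0 c4@1 c2@3 c3@6, authorship .1..2..3.
After op 7 (insert('c')): buffer="ckcpoccpjcrpx" (len 13), cursors c1@1 c4@3 c2@6 c3@10, authorship 1.41.2.2.3.3.
After op 8 (insert('z')): buffer="czkczpoczcpjczrpx" (len 17), cursors c1@2 c4@5 c2@9 c3@14, authorship 11.441.22.2.33.3.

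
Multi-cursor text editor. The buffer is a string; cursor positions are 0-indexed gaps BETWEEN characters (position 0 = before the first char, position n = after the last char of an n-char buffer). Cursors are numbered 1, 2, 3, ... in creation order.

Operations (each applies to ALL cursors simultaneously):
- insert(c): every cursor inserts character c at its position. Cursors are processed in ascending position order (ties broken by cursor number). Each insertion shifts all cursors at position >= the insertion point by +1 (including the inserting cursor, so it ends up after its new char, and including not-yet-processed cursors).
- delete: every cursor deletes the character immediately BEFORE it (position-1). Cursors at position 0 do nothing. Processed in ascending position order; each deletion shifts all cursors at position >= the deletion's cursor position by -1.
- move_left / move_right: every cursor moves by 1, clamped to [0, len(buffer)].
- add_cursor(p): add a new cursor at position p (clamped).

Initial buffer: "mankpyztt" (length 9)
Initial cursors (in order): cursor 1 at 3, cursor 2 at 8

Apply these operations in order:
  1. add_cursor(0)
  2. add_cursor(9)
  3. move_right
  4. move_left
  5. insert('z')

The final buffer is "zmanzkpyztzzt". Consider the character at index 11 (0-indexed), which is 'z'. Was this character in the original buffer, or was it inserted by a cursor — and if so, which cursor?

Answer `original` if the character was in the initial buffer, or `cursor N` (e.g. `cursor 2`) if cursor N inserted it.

After op 1 (add_cursor(0)): buffer="mankpyztt" (len 9), cursors c3@0 c1@3 c2@8, authorship .........
After op 2 (add_cursor(9)): buffer="mankpyztt" (len 9), cursors c3@0 c1@3 c2@8 c4@9, authorship .........
After op 3 (move_right): buffer="mankpyztt" (len 9), cursors c3@1 c1@4 c2@9 c4@9, authorship .........
After op 4 (move_left): buffer="mankpyztt" (len 9), cursors c3@0 c1@3 c2@8 c4@8, authorship .........
After op 5 (insert('z')): buffer="zmanzkpyztzzt" (len 13), cursors c3@1 c1@5 c2@12 c4@12, authorship 3...1.....24.
Authorship (.=original, N=cursor N): 3 . . . 1 . . . . . 2 4 .
Index 11: author = 4

Answer: cursor 4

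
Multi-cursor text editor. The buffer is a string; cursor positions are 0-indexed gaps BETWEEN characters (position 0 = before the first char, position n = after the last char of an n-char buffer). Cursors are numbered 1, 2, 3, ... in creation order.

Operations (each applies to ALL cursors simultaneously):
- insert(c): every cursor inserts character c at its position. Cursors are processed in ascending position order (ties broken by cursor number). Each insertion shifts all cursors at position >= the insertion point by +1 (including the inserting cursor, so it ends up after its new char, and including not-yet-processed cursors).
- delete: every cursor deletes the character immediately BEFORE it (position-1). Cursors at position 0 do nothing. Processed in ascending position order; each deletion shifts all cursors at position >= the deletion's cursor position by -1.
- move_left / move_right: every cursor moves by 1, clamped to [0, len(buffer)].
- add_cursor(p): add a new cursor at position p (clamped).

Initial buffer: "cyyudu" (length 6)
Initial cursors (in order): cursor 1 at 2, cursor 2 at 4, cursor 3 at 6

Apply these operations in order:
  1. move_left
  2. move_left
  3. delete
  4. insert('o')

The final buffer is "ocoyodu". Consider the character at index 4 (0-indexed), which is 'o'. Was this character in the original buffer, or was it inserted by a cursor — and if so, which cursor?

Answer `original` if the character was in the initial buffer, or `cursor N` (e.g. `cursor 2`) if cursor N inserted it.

Answer: cursor 3

Derivation:
After op 1 (move_left): buffer="cyyudu" (len 6), cursors c1@1 c2@3 c3@5, authorship ......
After op 2 (move_left): buffer="cyyudu" (len 6), cursors c1@0 c2@2 c3@4, authorship ......
After op 3 (delete): buffer="cydu" (len 4), cursors c1@0 c2@1 c3@2, authorship ....
After op 4 (insert('o')): buffer="ocoyodu" (len 7), cursors c1@1 c2@3 c3@5, authorship 1.2.3..
Authorship (.=original, N=cursor N): 1 . 2 . 3 . .
Index 4: author = 3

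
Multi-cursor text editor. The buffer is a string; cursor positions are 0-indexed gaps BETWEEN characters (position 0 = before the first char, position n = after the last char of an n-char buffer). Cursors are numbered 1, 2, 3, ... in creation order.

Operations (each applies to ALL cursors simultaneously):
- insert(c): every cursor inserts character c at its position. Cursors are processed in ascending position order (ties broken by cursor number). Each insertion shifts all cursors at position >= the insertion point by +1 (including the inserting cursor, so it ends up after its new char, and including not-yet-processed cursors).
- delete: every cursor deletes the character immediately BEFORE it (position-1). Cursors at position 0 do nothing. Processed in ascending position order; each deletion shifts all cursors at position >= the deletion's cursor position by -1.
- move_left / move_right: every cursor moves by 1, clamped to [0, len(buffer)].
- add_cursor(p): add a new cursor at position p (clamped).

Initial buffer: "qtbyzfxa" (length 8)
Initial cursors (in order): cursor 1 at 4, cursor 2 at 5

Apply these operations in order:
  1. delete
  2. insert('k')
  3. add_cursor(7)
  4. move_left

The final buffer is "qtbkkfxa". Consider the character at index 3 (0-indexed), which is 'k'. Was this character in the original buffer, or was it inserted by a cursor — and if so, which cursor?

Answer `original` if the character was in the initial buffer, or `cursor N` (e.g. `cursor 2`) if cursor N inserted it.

After op 1 (delete): buffer="qtbfxa" (len 6), cursors c1@3 c2@3, authorship ......
After op 2 (insert('k')): buffer="qtbkkfxa" (len 8), cursors c1@5 c2@5, authorship ...12...
After op 3 (add_cursor(7)): buffer="qtbkkfxa" (len 8), cursors c1@5 c2@5 c3@7, authorship ...12...
After op 4 (move_left): buffer="qtbkkfxa" (len 8), cursors c1@4 c2@4 c3@6, authorship ...12...
Authorship (.=original, N=cursor N): . . . 1 2 . . .
Index 3: author = 1

Answer: cursor 1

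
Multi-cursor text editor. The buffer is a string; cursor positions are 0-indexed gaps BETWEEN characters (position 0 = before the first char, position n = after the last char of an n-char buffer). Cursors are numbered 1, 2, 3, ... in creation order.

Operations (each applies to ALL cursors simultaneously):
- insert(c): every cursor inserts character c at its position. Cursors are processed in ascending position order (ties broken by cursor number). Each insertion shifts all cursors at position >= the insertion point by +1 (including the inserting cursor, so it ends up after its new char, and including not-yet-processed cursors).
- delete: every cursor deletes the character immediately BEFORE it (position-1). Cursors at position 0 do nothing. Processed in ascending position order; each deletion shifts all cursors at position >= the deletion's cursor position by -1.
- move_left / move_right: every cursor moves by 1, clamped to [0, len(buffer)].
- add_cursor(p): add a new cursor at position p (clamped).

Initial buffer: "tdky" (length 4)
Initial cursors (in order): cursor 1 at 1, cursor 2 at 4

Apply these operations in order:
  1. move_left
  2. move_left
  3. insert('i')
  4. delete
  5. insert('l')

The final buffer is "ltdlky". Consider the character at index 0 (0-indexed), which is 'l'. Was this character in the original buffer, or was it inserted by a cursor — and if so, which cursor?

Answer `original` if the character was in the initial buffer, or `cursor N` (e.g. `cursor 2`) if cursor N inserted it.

After op 1 (move_left): buffer="tdky" (len 4), cursors c1@0 c2@3, authorship ....
After op 2 (move_left): buffer="tdky" (len 4), cursors c1@0 c2@2, authorship ....
After op 3 (insert('i')): buffer="itdiky" (len 6), cursors c1@1 c2@4, authorship 1..2..
After op 4 (delete): buffer="tdky" (len 4), cursors c1@0 c2@2, authorship ....
After op 5 (insert('l')): buffer="ltdlky" (len 6), cursors c1@1 c2@4, authorship 1..2..
Authorship (.=original, N=cursor N): 1 . . 2 . .
Index 0: author = 1

Answer: cursor 1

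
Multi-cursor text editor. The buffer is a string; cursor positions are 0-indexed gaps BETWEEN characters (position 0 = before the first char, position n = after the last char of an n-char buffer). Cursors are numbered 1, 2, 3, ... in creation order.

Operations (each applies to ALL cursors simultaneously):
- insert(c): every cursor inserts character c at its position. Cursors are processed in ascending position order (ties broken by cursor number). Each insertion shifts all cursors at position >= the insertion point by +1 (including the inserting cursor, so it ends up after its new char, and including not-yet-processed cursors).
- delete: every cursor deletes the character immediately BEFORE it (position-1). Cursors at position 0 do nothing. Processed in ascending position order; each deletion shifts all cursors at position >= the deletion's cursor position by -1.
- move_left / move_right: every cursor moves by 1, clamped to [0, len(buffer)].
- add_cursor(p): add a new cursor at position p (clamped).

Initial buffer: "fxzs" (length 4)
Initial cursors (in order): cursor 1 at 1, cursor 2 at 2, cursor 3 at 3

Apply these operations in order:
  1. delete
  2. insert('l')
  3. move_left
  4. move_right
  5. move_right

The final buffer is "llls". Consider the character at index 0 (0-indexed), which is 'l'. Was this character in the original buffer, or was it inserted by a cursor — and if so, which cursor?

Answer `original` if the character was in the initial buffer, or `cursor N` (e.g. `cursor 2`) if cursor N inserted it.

Answer: cursor 1

Derivation:
After op 1 (delete): buffer="s" (len 1), cursors c1@0 c2@0 c3@0, authorship .
After op 2 (insert('l')): buffer="llls" (len 4), cursors c1@3 c2@3 c3@3, authorship 123.
After op 3 (move_left): buffer="llls" (len 4), cursors c1@2 c2@2 c3@2, authorship 123.
After op 4 (move_right): buffer="llls" (len 4), cursors c1@3 c2@3 c3@3, authorship 123.
After op 5 (move_right): buffer="llls" (len 4), cursors c1@4 c2@4 c3@4, authorship 123.
Authorship (.=original, N=cursor N): 1 2 3 .
Index 0: author = 1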